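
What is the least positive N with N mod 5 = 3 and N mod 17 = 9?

x ≡ 3 (mod 5) gives x ∈ {3, 8, 13, 18, 23, 28, 33, 38, …}.
The first of these with x mod 17 = 9 is 43.

43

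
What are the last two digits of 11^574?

Square-and-reduce mod 100: 11^1≡11, 11^2≡21, 11^4≡41, 11^8≡81, 11^16≡61, 11^32≡21, 11^64≡41, 11^128≡81, 11^256≡61, 11^512≡21.
574 = 2 + 4 + 8 + 16 + 32 + 512, so 11^574 ≡ 21·41·81·61·21·21 ≡ 41 (mod 100).

41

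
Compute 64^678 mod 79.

67

By repeated squaring mod 79: 64^1≡64, 64^2≡67, 64^4≡65, 64^8≡38, 64^16≡22, 64^32≡10, 64^64≡21, 64^128≡46, 64^256≡62, 64^512≡52.
Since 678 = 2 + 4 + 32 + 128 + 512 in binary, 64^678 ≡ 67·65·10·46·52 ≡ 67 (mod 79).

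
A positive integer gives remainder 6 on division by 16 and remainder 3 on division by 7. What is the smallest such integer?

x ≡ 3 (mod 7) gives x ∈ {3, 10, 17, 24, 31, 38}.
The first of these with x mod 16 = 6 is 38.

38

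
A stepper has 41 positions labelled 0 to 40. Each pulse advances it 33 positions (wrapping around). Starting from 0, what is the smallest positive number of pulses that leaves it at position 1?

5

41 = 1·33 + 8
33 = 4·8 + 1
8 = 8·1 + 0
Back-substituting gives 33·5 ≡ 1 (mod 41).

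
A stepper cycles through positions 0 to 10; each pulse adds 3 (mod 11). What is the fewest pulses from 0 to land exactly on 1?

11 = 3·3 + 2
3 = 1·2 + 1
2 = 2·1 + 0
Back-substituting gives 3·4 ≡ 1 (mod 11).

4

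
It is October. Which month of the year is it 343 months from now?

May

343 = 28·12 + 7, so 343 mod 12 = 7.
October + 7 months → May.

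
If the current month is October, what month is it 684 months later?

684 mod 12 = 0 (since 57·12 = 684).
October + 0 months → October.

October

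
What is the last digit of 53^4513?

3

Last digits of 3^n: 3, 9, 7, 1 (period 4).
4513 leaves remainder 1 on division by 4, so 53^4513 ends in 3.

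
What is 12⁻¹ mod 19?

19 = 1·12 + 7
12 = 1·7 + 5
7 = 1·5 + 2
5 = 2·2 + 1
2 = 2·1 + 0
Back-substituting gives 12·8 ≡ 1 (mod 19).

8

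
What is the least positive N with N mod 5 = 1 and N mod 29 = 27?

x ≡ 1 (mod 5) gives x ∈ {1, 6, 11, 16, 21, 26, 31, 36, …}.
The first of these with x mod 29 = 27 is 56.

56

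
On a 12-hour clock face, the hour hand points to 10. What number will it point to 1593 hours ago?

1

1593 = 132·12 + 9, so 1593 mod 12 = 9.
10 − 9 → 1 on a 12-hour dial.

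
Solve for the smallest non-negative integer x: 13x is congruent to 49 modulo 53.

16

13⁻¹ ≡ 49 (mod 53) because 13·49 = 637 = 12·53 + 1.
Multiplying both sides by 49: x ≡ 49·49 = 2401 ≡ 16 (mod 53).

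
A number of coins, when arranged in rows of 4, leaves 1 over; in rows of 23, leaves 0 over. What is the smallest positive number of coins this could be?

x ≡ 1 (mod 4) gives x ∈ {1, 5, 9, 13, 17, 21, 25, 29, …}.
The first of these with x mod 23 = 0 is 69.

69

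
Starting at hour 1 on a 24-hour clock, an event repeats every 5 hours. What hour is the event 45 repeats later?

10

45·5 = 225.
225 − 9·24 = 9, so 225 ≡ 9 (mod 24).
(1 + 9) mod 24 = 10.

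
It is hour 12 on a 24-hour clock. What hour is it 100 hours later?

16

Dividing 100 by 24 gives quotient 4 and remainder 4.
(12 + 4) mod 24 = 16.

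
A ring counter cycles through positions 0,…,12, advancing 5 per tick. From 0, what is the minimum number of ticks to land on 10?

2

The inverse of 5 mod 13 is 8 (since 5·8 = 40 ≡ 1).
So x ≡ 8·10 = 80 ≡ 2 (mod 13).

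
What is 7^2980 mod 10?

1

The units digit of 7^n cycles with period 4: 7, 9, 3, 1, …
2980 mod 4 = 0, so the last digit matches 7^4 = 1.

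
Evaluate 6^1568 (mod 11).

4

Square-and-reduce mod 11: 6^1≡6, 6^2≡3, 6^4≡9, 6^8≡4, 6^16≡5, 6^32≡3, 6^64≡9, 6^128≡4, 6^256≡5, 6^512≡3, 6^1024≡9.
1568 = 32 + 512 + 1024, so 6^1568 ≡ 3·3·9 ≡ 4 (mod 11).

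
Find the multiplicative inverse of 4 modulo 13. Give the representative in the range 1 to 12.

13 = 3·4 + 1
4 = 4·1 + 0
Back-substituting gives 4·10 ≡ 1 (mod 13).

10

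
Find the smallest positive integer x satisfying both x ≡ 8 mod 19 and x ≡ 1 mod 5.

x ≡ 1 (mod 5) gives x ∈ {1, 6, 11, 16, 21, 26, 31, 36, …}.
The first of these with x mod 19 = 8 is 46.

46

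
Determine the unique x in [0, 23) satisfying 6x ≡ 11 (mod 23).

21

6⁻¹ ≡ 4 (mod 23) because 6·4 = 24 = 1·23 + 1.
Multiplying both sides by 4: x ≡ 4·11 = 44 ≡ 21 (mod 23).
Check: 6·21 = 126 = 5·23 + 11.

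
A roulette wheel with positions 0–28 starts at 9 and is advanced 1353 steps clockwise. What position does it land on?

1353 mod 29 = 19 (since 46·29 = 1334).
(9 + 19) mod 29 = 28.

28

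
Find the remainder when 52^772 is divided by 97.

47

By repeated squaring mod 97: 52^1≡52, 52^2≡85, 52^4≡47, 52^8≡75, 52^16≡96, 52^32≡1, 52^64≡1, 52^128≡1, 52^256≡1, 52^512≡1.
Since 772 = 4 + 256 + 512 in binary, 52^772 ≡ 47·1·1 ≡ 47 (mod 97).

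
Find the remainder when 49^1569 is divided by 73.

27

By repeated squaring mod 73: 49^1≡49, 49^2≡65, 49^4≡64, 49^8≡8, 49^16≡64, 49^32≡8, 49^64≡64, 49^128≡8, 49^256≡64, 49^512≡8, 49^1024≡64.
1569 = 1 + 32 + 512 + 1024, so 49^1569 ≡ 49·8·8·64 ≡ 27 (mod 73).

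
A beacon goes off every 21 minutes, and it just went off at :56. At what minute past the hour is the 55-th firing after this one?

11

55·21 = 1155.
1155 = 19·60 + 15, so 1155 mod 60 = 15.
(56 + 15) mod 60 = 11.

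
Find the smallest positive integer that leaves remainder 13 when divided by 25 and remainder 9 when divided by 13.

113

Since 13·2 ≡ 1 (mod 25), take x = 9 + 13·((13−9)·2 mod 25) = 9 + 13·8 = 113.
Check: 113 mod 25 = 13, 113 mod 13 = 9.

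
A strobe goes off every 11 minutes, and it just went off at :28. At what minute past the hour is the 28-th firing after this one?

36

28·11 = 308.
308 mod 60 = 8 (since 5·60 = 300).
(28 + 8) mod 60 = 36.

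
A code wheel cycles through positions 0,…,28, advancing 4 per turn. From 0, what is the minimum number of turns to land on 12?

The inverse of 4 mod 29 is 22 (since 4·22 = 88 ≡ 1).
Multiplying both sides by 22: x ≡ 22·12 = 264 ≡ 3 (mod 29).
Check: 4·3 = 12 = 0·29 + 12.

3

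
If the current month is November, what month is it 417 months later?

417 = 34·12 + 9, so 417 mod 12 = 9.
November + 9 months → August.

August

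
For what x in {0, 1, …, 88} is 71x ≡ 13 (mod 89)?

71⁻¹ ≡ 84 (mod 89) because 71·84 = 5964 = 67·89 + 1.
Multiplying both sides by 84: x ≡ 84·13 = 1092 ≡ 24 (mod 89).
Check: 71·24 = 1704 = 19·89 + 13.

24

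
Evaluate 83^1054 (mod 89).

Successive squares of 83 mod 89: 83^1≡83, 83^2≡36, 83^4≡50, 83^8≡8, 83^16≡64, 83^32≡2, 83^64≡4, 83^128≡16, 83^256≡78, 83^512≡32, 83^1024≡45.
Since 1054 = 2 + 4 + 8 + 16 + 1024 in binary, 83^1054 ≡ 36·50·8·64·45 ≡ 47 (mod 89).

47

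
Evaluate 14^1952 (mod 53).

16

Square-and-reduce mod 53: 14^1≡14, 14^2≡37, 14^4≡44, 14^8≡28, 14^16≡42, 14^32≡15, 14^64≡13, 14^128≡10, 14^256≡47, 14^512≡36, 14^1024≡24.
Since 1952 = 32 + 128 + 256 + 512 + 1024 in binary, 14^1952 ≡ 15·10·47·36·24 ≡ 16 (mod 53).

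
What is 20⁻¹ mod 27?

27 = 1·20 + 7
20 = 2·7 + 6
7 = 1·6 + 1
6 = 6·1 + 0
Back-substituting gives 20·23 ≡ 1 (mod 27).

23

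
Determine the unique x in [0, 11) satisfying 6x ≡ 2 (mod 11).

4

6⁻¹ ≡ 2 (mod 11) because 6·2 = 12 = 1·11 + 1.
So x ≡ 2·2 = 4 ≡ 4 (mod 11).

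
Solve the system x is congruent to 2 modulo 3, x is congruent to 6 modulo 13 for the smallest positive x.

32

Since 13·1 ≡ 1 (mod 3), take x = 6 + 13·((2−6)·1 mod 3) = 6 + 13·2 = 32.
Check: 32 mod 3 = 2, 32 mod 13 = 6.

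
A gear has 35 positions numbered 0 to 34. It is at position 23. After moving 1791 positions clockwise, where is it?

29

1791 − 51·35 = 6, so 1791 ≡ 6 (mod 35).
(23 + 6) mod 35 = 29.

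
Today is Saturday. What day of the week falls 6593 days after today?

Dividing 6593 by 7 gives quotient 941 and remainder 6.
Saturday + 6 days → Friday.

Friday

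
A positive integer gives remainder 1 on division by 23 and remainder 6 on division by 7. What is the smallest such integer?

139

x ≡ 6 (mod 7) gives x ∈ {6, 13, 20, 27, 34, 41, 48, 55, …}.
The first of these with x mod 23 = 1 is 139.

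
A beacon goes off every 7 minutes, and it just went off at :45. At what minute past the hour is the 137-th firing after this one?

137·7 = 959.
959 mod 60 = 59 (since 15·60 = 900).
(45 + 59) mod 60 = 44.

44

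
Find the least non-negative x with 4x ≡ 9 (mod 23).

The inverse of 4 mod 23 is 6 (since 4·6 = 24 ≡ 1).
So x ≡ 6·9 = 54 ≡ 8 (mod 23).
Check: 4·8 = 32 = 1·23 + 9.

8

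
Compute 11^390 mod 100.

By repeated squaring mod 100: 11^1≡11, 11^2≡21, 11^4≡41, 11^8≡81, 11^16≡61, 11^32≡21, 11^64≡41, 11^128≡81, 11^256≡61.
Since 390 = 2 + 4 + 128 + 256 in binary, 11^390 ≡ 21·41·81·61 ≡ 1 (mod 100).

1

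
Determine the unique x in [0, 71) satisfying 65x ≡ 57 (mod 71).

26

The inverse of 65 mod 71 is 59 (since 65·59 = 3835 ≡ 1).
So x ≡ 59·57 = 3363 ≡ 26 (mod 71).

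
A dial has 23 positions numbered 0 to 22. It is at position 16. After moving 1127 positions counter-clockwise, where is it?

16

Dividing 1127 by 23 gives quotient 49 and remainder 0.
(16 − 0) mod 23 = 16.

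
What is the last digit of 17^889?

7

Last digits of 7^n: 7, 9, 3, 1 (period 4).
889 leaves remainder 1 on division by 4, so 17^889 ends in 7.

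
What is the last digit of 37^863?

3

The units digit of 37^n cycles with period 4: 7, 9, 3, 1, …
863 leaves remainder 3 on division by 4, so 37^863 ends in 3.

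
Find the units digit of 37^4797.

Powers of 7 mod 10 repeat with period 4: 7, 9, 3, 1.
4797 leaves remainder 1 on division by 4, so 37^4797 ends in 7.

7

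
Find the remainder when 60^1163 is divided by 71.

By repeated squaring mod 71: 60^1≡60, 60^2≡50, 60^4≡15, 60^8≡12, 60^16≡2, 60^32≡4, 60^64≡16, 60^128≡43, 60^256≡3, 60^512≡9, 60^1024≡10.
Since 1163 = 1 + 2 + 8 + 128 + 1024 in binary, 60^1163 ≡ 60·50·12·43·10 ≡ 12 (mod 71).

12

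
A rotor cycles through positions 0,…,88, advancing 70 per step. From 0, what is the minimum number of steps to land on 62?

70⁻¹ ≡ 14 (mod 89) because 70·14 = 980 = 11·89 + 1.
Multiplying both sides by 14: x ≡ 14·62 = 868 ≡ 67 (mod 89).

67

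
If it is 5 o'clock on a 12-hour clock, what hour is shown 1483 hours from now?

12

1483 = 123·12 + 7, so 1483 mod 12 = 7.
5 + 7 → 12 on a 12-hour dial.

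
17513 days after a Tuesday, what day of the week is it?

17513 = 2501·7 + 6, so 17513 mod 7 = 6.
Tuesday + 6 days → Monday.

Monday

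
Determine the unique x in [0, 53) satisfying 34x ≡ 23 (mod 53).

The inverse of 34 mod 53 is 39 (since 34·39 = 1326 ≡ 1).
Multiplying both sides by 39: x ≡ 39·23 = 897 ≡ 49 (mod 53).
Check: 34·49 = 1666 = 31·53 + 23.

49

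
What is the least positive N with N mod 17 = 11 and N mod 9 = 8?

62

x ≡ 8 (mod 9) gives x ∈ {8, 17, 26, 35, 44, 53, 62}.
The first of these with x mod 17 = 11 is 62.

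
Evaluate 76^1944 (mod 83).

By repeated squaring mod 83: 76^1≡76, 76^2≡49, 76^4≡77, 76^8≡36, 76^16≡51, 76^32≡28, 76^64≡37, 76^128≡41, 76^256≡21, 76^512≡26, 76^1024≡12.
Since 1944 = 8 + 16 + 128 + 256 + 512 + 1024 in binary, 76^1944 ≡ 36·51·41·21·26·12 ≡ 25 (mod 83).

25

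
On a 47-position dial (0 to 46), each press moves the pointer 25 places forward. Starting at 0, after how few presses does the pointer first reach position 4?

The inverse of 25 mod 47 is 32 (since 25·32 = 800 ≡ 1).
Multiplying both sides by 32: x ≡ 32·4 = 128 ≡ 34 (mod 47).

34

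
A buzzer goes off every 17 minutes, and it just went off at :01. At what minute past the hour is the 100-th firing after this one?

100·17 = 1700.
Dividing 1700 by 60 gives quotient 28 and remainder 20.
(1 + 20) mod 60 = 21.

21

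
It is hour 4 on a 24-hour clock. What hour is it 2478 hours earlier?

2478 mod 24 = 6 (since 103·24 = 2472).
(4 − 6) mod 24 = 22.

22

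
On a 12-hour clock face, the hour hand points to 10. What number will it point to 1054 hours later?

8

Dividing 1054 by 12 gives quotient 87 and remainder 10.
10 + 10 → 8 on a 12-hour dial.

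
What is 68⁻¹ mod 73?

29

68·29 = 1972 = 27·73 + 1, so 68⁻¹ ≡ 29 (mod 73).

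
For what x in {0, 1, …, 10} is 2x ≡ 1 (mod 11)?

The inverse of 2 mod 11 is 6 (since 2·6 = 12 ≡ 1).
So x ≡ 6·1 = 6 ≡ 6 (mod 11).

6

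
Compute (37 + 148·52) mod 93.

14

148·52 = 7696.
7696 mod 93 = 70 (since 82·93 = 7626).
(37 + 70) mod 93 = 14.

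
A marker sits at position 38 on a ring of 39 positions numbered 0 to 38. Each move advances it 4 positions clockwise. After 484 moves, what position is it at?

24

484·4 = 1936.
Dividing 1936 by 39 gives quotient 49 and remainder 25.
(38 + 25) mod 39 = 24.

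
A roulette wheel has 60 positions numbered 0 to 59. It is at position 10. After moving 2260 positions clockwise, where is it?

2260 = 37·60 + 40, so 2260 mod 60 = 40.
(10 + 40) mod 60 = 50.

50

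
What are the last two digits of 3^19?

67

By repeated squaring mod 100: 3^1≡3, 3^2≡9, 3^4≡81, 3^8≡61, 3^16≡21.
19 = 1 + 2 + 16, so 3^19 ≡ 3·9·21 ≡ 67 (mod 100).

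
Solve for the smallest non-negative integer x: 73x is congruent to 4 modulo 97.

The inverse of 73 mod 97 is 4 (since 73·4 = 292 ≡ 1).
So x ≡ 4·4 = 16 ≡ 16 (mod 97).
Check: 73·16 = 1168 = 12·97 + 4.

16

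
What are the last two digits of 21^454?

81

By repeated squaring mod 100: 21^1≡21, 21^2≡41, 21^4≡81, 21^8≡61, 21^16≡21, 21^32≡41, 21^64≡81, 21^128≡61, 21^256≡21.
454 = 2 + 4 + 64 + 128 + 256, so 21^454 ≡ 41·81·81·61·21 ≡ 81 (mod 100).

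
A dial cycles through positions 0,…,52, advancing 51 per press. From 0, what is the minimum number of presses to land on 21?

16

The inverse of 51 mod 53 is 26 (since 51·26 = 1326 ≡ 1).
So x ≡ 26·21 = 546 ≡ 16 (mod 53).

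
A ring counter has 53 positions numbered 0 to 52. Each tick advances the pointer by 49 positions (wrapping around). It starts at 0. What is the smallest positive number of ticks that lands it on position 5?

49⁻¹ ≡ 13 (mod 53) because 49·13 = 637 = 12·53 + 1.
Multiplying both sides by 13: x ≡ 13·5 = 65 ≡ 12 (mod 53).
Check: 49·12 = 588 = 11·53 + 5.

12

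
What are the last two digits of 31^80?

01

By repeated squaring mod 100: 31^1≡31, 31^2≡61, 31^4≡21, 31^8≡41, 31^16≡81, 31^32≡61, 31^64≡21.
80 = 16 + 64, so 31^80 ≡ 81·21 ≡ 1 (mod 100).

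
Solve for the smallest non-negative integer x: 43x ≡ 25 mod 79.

41

43⁻¹ ≡ 68 (mod 79) because 43·68 = 2924 = 37·79 + 1.
So x ≡ 68·25 = 1700 ≡ 41 (mod 79).
Check: 43·41 = 1763 = 22·79 + 25.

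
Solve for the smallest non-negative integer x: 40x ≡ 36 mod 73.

52

The inverse of 40 mod 73 is 42 (since 40·42 = 1680 ≡ 1).
So x ≡ 42·36 = 1512 ≡ 52 (mod 73).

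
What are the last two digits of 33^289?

Square-and-reduce mod 100: 33^1≡33, 33^2≡89, 33^4≡21, 33^8≡41, 33^16≡81, 33^32≡61, 33^64≡21, 33^128≡41, 33^256≡81.
Since 289 = 1 + 32 + 256 in binary, 33^289 ≡ 33·61·81 ≡ 53 (mod 100).

53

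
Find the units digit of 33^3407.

Last digits of 3^n: 3, 9, 7, 1 (period 4).
3407 mod 4 = 3, so the last digit matches 3^3 = 7.

7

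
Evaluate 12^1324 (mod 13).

1

By repeated squaring mod 13: 12^1≡12, 12^2≡1, 12^4≡1, 12^8≡1, 12^16≡1, 12^32≡1, 12^64≡1, 12^128≡1, 12^256≡1, 12^512≡1, 12^1024≡1.
Since 1324 = 4 + 8 + 32 + 256 + 1024 in binary, 12^1324 ≡ 1·1·1·1·1 ≡ 1 (mod 13).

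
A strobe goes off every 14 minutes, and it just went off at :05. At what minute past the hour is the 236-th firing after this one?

9

236·14 = 3304.
Dividing 3304 by 60 gives quotient 55 and remainder 4.
(5 + 4) mod 60 = 9.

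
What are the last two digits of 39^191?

39

Square-and-reduce mod 100: 39^1≡39, 39^2≡21, 39^4≡41, 39^8≡81, 39^16≡61, 39^32≡21, 39^64≡41, 39^128≡81.
Since 191 = 1 + 2 + 4 + 8 + 16 + 32 + 128 in binary, 39^191 ≡ 39·21·41·81·61·21·81 ≡ 39 (mod 100).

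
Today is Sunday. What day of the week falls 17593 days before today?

Friday

17593 − 2513·7 = 2, so 17593 ≡ 2 (mod 7).
Sunday − 2 days → Friday.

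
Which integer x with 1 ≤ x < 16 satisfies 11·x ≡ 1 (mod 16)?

16 = 1·11 + 5
11 = 2·5 + 1
5 = 5·1 + 0
Back-substituting gives 11·3 ≡ 1 (mod 16).

3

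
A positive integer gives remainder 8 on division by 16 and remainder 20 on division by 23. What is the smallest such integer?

x ≡ 8 (mod 16) gives x ∈ {8, 24, 40, 56, 72, 88, 104, 120, …}.
The first of these with x mod 23 = 20 is 296.

296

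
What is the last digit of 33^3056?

1

Powers of 3 mod 10 repeat with period 4: 3, 9, 7, 1.
3056 mod 4 = 0, so the last digit matches 3^4 = 1.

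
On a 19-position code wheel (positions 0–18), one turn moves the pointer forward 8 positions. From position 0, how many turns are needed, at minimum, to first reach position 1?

19 = 2·8 + 3
8 = 2·3 + 2
3 = 1·2 + 1
2 = 2·1 + 0
Back-substituting gives 8·12 ≡ 1 (mod 19).

12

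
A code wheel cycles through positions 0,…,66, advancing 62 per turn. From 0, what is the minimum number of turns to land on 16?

37

62⁻¹ ≡ 40 (mod 67) because 62·40 = 2480 = 37·67 + 1.
So x ≡ 40·16 = 640 ≡ 37 (mod 67).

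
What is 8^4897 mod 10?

8

Last digits of 8^n: 8, 4, 2, 6 (period 4).
4897 mod 4 = 1, so the last digit matches 8^1 = 8.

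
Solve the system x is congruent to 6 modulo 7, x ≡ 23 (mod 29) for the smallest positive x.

Since 29·1 ≡ 1 (mod 7), take x = 23 + 29·((6−23)·1 mod 7) = 23 + 29·4 = 139.
Check: 139 mod 7 = 6, 139 mod 29 = 23.

139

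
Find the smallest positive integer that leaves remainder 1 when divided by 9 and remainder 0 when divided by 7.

Since 7·4 ≡ 1 (mod 9), take x = 0 + 7·((1−0)·4 mod 9) = 0 + 7·4 = 28.
Check: 28 mod 9 = 1, 28 mod 7 = 0.

28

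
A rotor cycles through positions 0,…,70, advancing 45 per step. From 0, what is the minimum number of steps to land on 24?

45⁻¹ ≡ 30 (mod 71) because 45·30 = 1350 = 19·71 + 1.
So x ≡ 30·24 = 720 ≡ 10 (mod 71).
Check: 45·10 = 450 = 6·71 + 24.

10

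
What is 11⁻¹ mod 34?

34 = 3·11 + 1
11 = 11·1 + 0
Back-substituting gives 11·31 ≡ 1 (mod 34).

31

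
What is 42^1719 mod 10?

8

The units digit of 42^n cycles with period 4: 2, 4, 8, 6, …
1719 mod 4 = 3, so the last digit matches 2^3 = 8.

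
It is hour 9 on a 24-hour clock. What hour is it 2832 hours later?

2832 − 118·24 = 0, so 2832 ≡ 0 (mod 24).
(9 + 0) mod 24 = 9.

9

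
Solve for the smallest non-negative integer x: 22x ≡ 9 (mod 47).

41

22⁻¹ ≡ 15 (mod 47) because 22·15 = 330 = 7·47 + 1.
Multiplying both sides by 15: x ≡ 15·9 = 135 ≡ 41 (mod 47).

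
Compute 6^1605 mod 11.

By repeated squaring mod 11: 6^1≡6, 6^2≡3, 6^4≡9, 6^8≡4, 6^16≡5, 6^32≡3, 6^64≡9, 6^128≡4, 6^256≡5, 6^512≡3, 6^1024≡9.
Since 1605 = 1 + 4 + 64 + 512 + 1024 in binary, 6^1605 ≡ 6·9·9·3·9 ≡ 10 (mod 11).

10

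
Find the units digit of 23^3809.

3

Powers of 3 mod 10 repeat with period 4: 3, 9, 7, 1.
3809 leaves remainder 1 on division by 4, so 23^3809 ends in 3.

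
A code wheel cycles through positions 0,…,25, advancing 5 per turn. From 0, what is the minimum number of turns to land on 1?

21

5⁻¹ ≡ 21 (mod 26) because 5·21 = 105 = 4·26 + 1.
Multiplying both sides by 21: x ≡ 21·1 = 21 ≡ 21 (mod 26).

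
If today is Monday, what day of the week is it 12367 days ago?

Wednesday

12367 = 1766·7 + 5, so 12367 mod 7 = 5.
Monday − 5 days → Wednesday.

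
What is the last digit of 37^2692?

1

Last digits of 7^n: 7, 9, 3, 1 (period 4).
2692 leaves remainder 0 on division by 4, so 37^2692 ends in 1.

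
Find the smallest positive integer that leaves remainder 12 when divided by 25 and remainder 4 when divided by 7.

137

x ≡ 4 (mod 7) gives x ∈ {4, 11, 18, 25, 32, 39, 46, 53, …}.
The first of these with x mod 25 = 12 is 137.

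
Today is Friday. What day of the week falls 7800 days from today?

Sunday

7800 mod 7 = 2 (since 1114·7 = 7798).
Friday + 2 days → Sunday.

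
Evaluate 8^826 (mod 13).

12

Square-and-reduce mod 13: 8^1≡8, 8^2≡12, 8^4≡1, 8^8≡1, 8^16≡1, 8^32≡1, 8^64≡1, 8^128≡1, 8^256≡1, 8^512≡1.
826 = 2 + 8 + 16 + 32 + 256 + 512, so 8^826 ≡ 12·1·1·1·1·1 ≡ 12 (mod 13).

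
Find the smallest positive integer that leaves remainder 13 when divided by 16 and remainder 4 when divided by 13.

173

x ≡ 4 (mod 13) gives x ∈ {4, 17, 30, 43, 56, 69, 82, 95, …}.
The first of these with x mod 16 = 13 is 173.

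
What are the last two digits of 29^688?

61

Successive squares of 29 mod 100: 29^1≡29, 29^2≡41, 29^4≡81, 29^8≡61, 29^16≡21, 29^32≡41, 29^64≡81, 29^128≡61, 29^256≡21, 29^512≡41.
Since 688 = 16 + 32 + 128 + 512 in binary, 29^688 ≡ 21·41·61·41 ≡ 61 (mod 100).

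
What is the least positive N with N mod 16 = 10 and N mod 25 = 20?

170

x ≡ 10 (mod 16) gives x ∈ {10, 26, 42, 58, 74, 90, 106, 122, …}.
The first of these with x mod 25 = 20 is 170.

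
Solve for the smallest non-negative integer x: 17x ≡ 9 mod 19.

5

The inverse of 17 mod 19 is 9 (since 17·9 = 153 ≡ 1).
Multiplying both sides by 9: x ≡ 9·9 = 81 ≡ 5 (mod 19).
Check: 17·5 = 85 = 4·19 + 9.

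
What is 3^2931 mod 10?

7

The units digit of 3^n cycles with period 4: 3, 9, 7, 1, …
2931 mod 4 = 3, so the last digit matches 3^3 = 7.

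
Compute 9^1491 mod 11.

By repeated squaring mod 11: 9^1≡9, 9^2≡4, 9^4≡5, 9^8≡3, 9^16≡9, 9^32≡4, 9^64≡5, 9^128≡3, 9^256≡9, 9^512≡4, 9^1024≡5.
Since 1491 = 1 + 2 + 16 + 64 + 128 + 256 + 1024 in binary, 9^1491 ≡ 9·4·9·5·3·9·5 ≡ 9 (mod 11).

9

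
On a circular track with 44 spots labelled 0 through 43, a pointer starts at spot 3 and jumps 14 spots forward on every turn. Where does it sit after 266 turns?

31

266·14 = 3724.
3724 mod 44 = 28 (since 84·44 = 3696).
(3 + 28) mod 44 = 31.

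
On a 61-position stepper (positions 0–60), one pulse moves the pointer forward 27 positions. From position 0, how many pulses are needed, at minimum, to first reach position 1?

52

27·52 = 1404 = 23·61 + 1, so 27⁻¹ ≡ 52 (mod 61).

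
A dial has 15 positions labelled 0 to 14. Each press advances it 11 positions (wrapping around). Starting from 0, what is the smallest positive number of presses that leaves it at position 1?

11

15 = 1·11 + 4
11 = 2·4 + 3
4 = 1·3 + 1
3 = 3·1 + 0
Back-substituting gives 11·11 ≡ 1 (mod 15).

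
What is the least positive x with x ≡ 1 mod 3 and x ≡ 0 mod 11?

22

x ≡ 1 (mod 3) gives x ∈ {1, 4, 7, 10, 13, 16, 19, 22}.
The first of these with x mod 11 = 0 is 22.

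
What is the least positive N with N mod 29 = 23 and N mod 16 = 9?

x ≡ 9 (mod 16) gives x ∈ {9, 25, 41, 57, 73, 89, 105, 121, …}.
The first of these with x mod 29 = 23 is 313.

313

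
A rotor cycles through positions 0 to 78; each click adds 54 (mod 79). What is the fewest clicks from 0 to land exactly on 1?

79 = 1·54 + 25
54 = 2·25 + 4
25 = 6·4 + 1
4 = 4·1 + 0
Back-substituting gives 54·60 ≡ 1 (mod 79).

60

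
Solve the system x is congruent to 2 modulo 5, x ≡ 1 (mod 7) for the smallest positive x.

x ≡ 2 (mod 5) gives x ∈ {2, 7, 12, 17, 22}.
The first of these with x mod 7 = 1 is 22.

22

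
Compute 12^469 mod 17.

Square-and-reduce mod 17: 12^1≡12, 12^2≡8, 12^4≡13, 12^8≡16, 12^16≡1, 12^32≡1, 12^64≡1, 12^128≡1, 12^256≡1.
469 = 1 + 4 + 16 + 64 + 128 + 256, so 12^469 ≡ 12·13·1·1·1·1 ≡ 3 (mod 17).

3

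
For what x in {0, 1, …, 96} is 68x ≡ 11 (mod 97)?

The inverse of 68 mod 97 is 10 (since 68·10 = 680 ≡ 1).
Multiplying both sides by 10: x ≡ 10·11 = 110 ≡ 13 (mod 97).

13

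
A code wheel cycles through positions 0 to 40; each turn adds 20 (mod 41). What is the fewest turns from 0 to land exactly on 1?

39

41 = 2·20 + 1
20 = 20·1 + 0
Back-substituting gives 20·39 ≡ 1 (mod 41).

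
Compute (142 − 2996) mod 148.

106

2996 mod 148 = 36 (since 20·148 = 2960).
(142 − 36) mod 148 = 106.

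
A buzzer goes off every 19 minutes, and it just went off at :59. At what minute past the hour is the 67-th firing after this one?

12

67·19 = 1273.
1273 − 21·60 = 13, so 1273 ≡ 13 (mod 60).
(59 + 13) mod 60 = 12.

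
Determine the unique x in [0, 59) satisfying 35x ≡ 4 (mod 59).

The inverse of 35 mod 59 is 27 (since 35·27 = 945 ≡ 1).
Multiplying both sides by 27: x ≡ 27·4 = 108 ≡ 49 (mod 59).

49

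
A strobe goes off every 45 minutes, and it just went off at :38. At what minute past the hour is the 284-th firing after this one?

38

284·45 = 12780.
Dividing 12780 by 60 gives quotient 213 and remainder 0.
(38 + 0) mod 60 = 38.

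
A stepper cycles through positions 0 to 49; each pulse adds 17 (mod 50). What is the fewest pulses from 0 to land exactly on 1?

3

50 = 2·17 + 16
17 = 1·16 + 1
16 = 16·1 + 0
Back-substituting gives 17·3 ≡ 1 (mod 50).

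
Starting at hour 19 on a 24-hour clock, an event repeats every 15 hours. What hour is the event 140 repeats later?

140·15 = 2100.
2100 = 87·24 + 12, so 2100 mod 24 = 12.
(19 + 12) mod 24 = 7.

7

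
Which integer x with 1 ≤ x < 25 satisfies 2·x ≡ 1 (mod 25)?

2·13 = 26 = 1·25 + 1, so 2⁻¹ ≡ 13 (mod 25).

13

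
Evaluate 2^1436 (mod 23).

18

Successive squares of 2 mod 23: 2^1≡2, 2^2≡4, 2^4≡16, 2^8≡3, 2^16≡9, 2^32≡12, 2^64≡6, 2^128≡13, 2^256≡8, 2^512≡18, 2^1024≡2.
1436 = 4 + 8 + 16 + 128 + 256 + 1024, so 2^1436 ≡ 16·3·9·13·8·2 ≡ 18 (mod 23).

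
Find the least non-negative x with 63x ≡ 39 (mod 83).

52

63⁻¹ ≡ 29 (mod 83) because 63·29 = 1827 = 22·83 + 1.
Multiplying both sides by 29: x ≡ 29·39 = 1131 ≡ 52 (mod 83).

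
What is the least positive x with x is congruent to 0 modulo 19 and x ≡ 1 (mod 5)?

x ≡ 1 (mod 5) gives x ∈ {1, 6, 11, 16, 21, 26, 31, 36, …}.
The first of these with x mod 19 = 0 is 76.

76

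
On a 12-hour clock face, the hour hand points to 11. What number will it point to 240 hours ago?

Dividing 240 by 12 gives quotient 20 and remainder 0.
11 − 0 → 11 on a 12-hour dial.

11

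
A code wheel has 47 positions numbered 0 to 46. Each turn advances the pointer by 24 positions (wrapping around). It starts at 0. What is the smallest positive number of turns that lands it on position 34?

24⁻¹ ≡ 2 (mod 47) because 24·2 = 48 = 1·47 + 1.
So x ≡ 2·34 = 68 ≡ 21 (mod 47).

21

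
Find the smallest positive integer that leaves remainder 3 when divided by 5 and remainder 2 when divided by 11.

Since 11·1 ≡ 1 (mod 5), take x = 2 + 11·((3−2)·1 mod 5) = 2 + 11·1 = 13.
Check: 13 mod 5 = 3, 13 mod 11 = 2.

13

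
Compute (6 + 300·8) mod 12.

300·8 = 2400.
2400 mod 12 = 0 (since 200·12 = 2400).
(6 + 0) mod 12 = 6.

6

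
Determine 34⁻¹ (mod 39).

31

39 = 1·34 + 5
34 = 6·5 + 4
5 = 1·4 + 1
4 = 4·1 + 0
Back-substituting gives 34·31 ≡ 1 (mod 39).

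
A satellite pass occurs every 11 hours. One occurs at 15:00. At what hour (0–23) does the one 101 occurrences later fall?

101·11 = 1111.
Dividing 1111 by 24 gives quotient 46 and remainder 7.
(15 + 7) mod 24 = 22.

22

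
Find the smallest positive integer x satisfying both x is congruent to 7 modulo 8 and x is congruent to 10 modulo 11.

x ≡ 7 (mod 8) gives x ∈ {7, 15, 23, 31, 39, 47, 55, 63, …}.
The first of these with x mod 11 = 10 is 87.

87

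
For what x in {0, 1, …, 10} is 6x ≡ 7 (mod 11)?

The inverse of 6 mod 11 is 2 (since 6·2 = 12 ≡ 1).
Multiplying both sides by 2: x ≡ 2·7 = 14 ≡ 3 (mod 11).

3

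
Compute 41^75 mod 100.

1

By repeated squaring mod 100: 41^1≡41, 41^2≡81, 41^4≡61, 41^8≡21, 41^16≡41, 41^32≡81, 41^64≡61.
Since 75 = 1 + 2 + 8 + 64 in binary, 41^75 ≡ 41·81·21·61 ≡ 1 (mod 100).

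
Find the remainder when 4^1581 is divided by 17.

Square-and-reduce mod 17: 4^1≡4, 4^2≡16, 4^4≡1, 4^8≡1, 4^16≡1, 4^32≡1, 4^64≡1, 4^128≡1, 4^256≡1, 4^512≡1, 4^1024≡1.
Since 1581 = 1 + 4 + 8 + 32 + 512 + 1024 in binary, 4^1581 ≡ 4·1·1·1·1·1 ≡ 4 (mod 17).

4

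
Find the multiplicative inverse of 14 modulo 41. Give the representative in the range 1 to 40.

3

14·3 = 42 = 1·41 + 1, so 14⁻¹ ≡ 3 (mod 41).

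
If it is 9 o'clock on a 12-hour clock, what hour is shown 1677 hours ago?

12

Dividing 1677 by 12 gives quotient 139 and remainder 9.
9 − 9 → 12 on a 12-hour dial.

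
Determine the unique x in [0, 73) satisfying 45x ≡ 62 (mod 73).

3

The inverse of 45 mod 73 is 13 (since 45·13 = 585 ≡ 1).
So x ≡ 13·62 = 806 ≡ 3 (mod 73).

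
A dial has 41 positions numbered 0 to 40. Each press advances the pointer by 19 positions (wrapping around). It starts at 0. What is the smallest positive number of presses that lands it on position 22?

40

The inverse of 19 mod 41 is 13 (since 19·13 = 247 ≡ 1).
So x ≡ 13·22 = 286 ≡ 40 (mod 41).
Check: 19·40 = 760 = 18·41 + 22.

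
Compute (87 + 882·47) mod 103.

882·47 = 41454.
41454 mod 103 = 48 (since 402·103 = 41406).
(87 + 48) mod 103 = 32.

32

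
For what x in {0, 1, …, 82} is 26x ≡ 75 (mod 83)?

38

The inverse of 26 mod 83 is 16 (since 26·16 = 416 ≡ 1).
So x ≡ 16·75 = 1200 ≡ 38 (mod 83).
Check: 26·38 = 988 = 11·83 + 75.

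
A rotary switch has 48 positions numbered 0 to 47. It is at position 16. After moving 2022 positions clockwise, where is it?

2022 − 42·48 = 6, so 2022 ≡ 6 (mod 48).
(16 + 6) mod 48 = 22.

22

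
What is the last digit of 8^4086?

4

The units digit of 8^n cycles with period 4: 8, 4, 2, 6, …
4086 leaves remainder 2 on division by 4, so 8^4086 ends in 4.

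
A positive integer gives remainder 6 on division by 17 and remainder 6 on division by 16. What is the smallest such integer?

6

Since 16·16 ≡ 1 (mod 17), take x = 6 + 16·((6−6)·16 mod 17) = 6 + 16·0 = 6.
Check: 6 mod 17 = 6, 6 mod 16 = 6.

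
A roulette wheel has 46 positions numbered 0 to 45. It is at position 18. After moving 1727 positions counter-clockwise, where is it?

39

Dividing 1727 by 46 gives quotient 37 and remainder 25.
(18 − 25) mod 46 = 39.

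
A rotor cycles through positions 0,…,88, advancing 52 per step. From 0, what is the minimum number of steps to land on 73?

The inverse of 52 mod 89 is 12 (since 52·12 = 624 ≡ 1).
Multiplying both sides by 12: x ≡ 12·73 = 876 ≡ 75 (mod 89).
Check: 52·75 = 3900 = 43·89 + 73.

75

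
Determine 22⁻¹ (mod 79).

18

79 = 3·22 + 13
22 = 1·13 + 9
13 = 1·9 + 4
9 = 2·4 + 1
4 = 4·1 + 0
Back-substituting gives 22·18 ≡ 1 (mod 79).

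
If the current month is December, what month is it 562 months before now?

February

562 − 46·12 = 10, so 562 ≡ 10 (mod 12).
December − 10 months → February.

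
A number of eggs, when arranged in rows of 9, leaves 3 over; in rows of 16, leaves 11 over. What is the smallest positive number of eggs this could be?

75

x ≡ 3 (mod 9) gives x ∈ {3, 12, 21, 30, 39, 48, 57, 66, …}.
The first of these with x mod 16 = 11 is 75.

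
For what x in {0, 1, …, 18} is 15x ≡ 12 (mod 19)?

16

The inverse of 15 mod 19 is 14 (since 15·14 = 210 ≡ 1).
Multiplying both sides by 14: x ≡ 14·12 = 168 ≡ 16 (mod 19).
Check: 15·16 = 240 = 12·19 + 12.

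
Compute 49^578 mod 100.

1

By repeated squaring mod 100: 49^1≡49, 49^2≡1, 49^4≡1, 49^8≡1, 49^16≡1, 49^32≡1, 49^64≡1, 49^128≡1, 49^256≡1, 49^512≡1.
Since 578 = 2 + 64 + 512 in binary, 49^578 ≡ 1·1·1 ≡ 1 (mod 100).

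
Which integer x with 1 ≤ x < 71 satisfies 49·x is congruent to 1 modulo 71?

29

49·29 = 1421 = 20·71 + 1, so 49⁻¹ ≡ 29 (mod 71).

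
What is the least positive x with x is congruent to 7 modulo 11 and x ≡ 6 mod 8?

62

Since 8·7 ≡ 1 (mod 11), take x = 6 + 8·((7−6)·7 mod 11) = 6 + 8·7 = 62.
Check: 62 mod 11 = 7, 62 mod 8 = 6.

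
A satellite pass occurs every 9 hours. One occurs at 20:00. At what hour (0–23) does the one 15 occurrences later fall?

11

15·9 = 135.
Dividing 135 by 24 gives quotient 5 and remainder 15.
(20 + 15) mod 24 = 11.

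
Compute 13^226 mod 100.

9

By repeated squaring mod 100: 13^1≡13, 13^2≡69, 13^4≡61, 13^8≡21, 13^16≡41, 13^32≡81, 13^64≡61, 13^128≡21.
Since 226 = 2 + 32 + 64 + 128 in binary, 13^226 ≡ 69·81·61·21 ≡ 9 (mod 100).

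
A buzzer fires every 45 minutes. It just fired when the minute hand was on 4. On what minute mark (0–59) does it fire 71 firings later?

71·45 = 3195.
3195 = 53·60 + 15, so 3195 mod 60 = 15.
(4 + 15) mod 60 = 19.

19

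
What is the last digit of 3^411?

7

The units digit of 3^n cycles with period 4: 3, 9, 7, 1, …
411 leaves remainder 3 on division by 4, so 3^411 ends in 7.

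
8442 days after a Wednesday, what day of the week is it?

8442 mod 7 = 0 (since 1206·7 = 8442).
Wednesday + 0 days → Wednesday.

Wednesday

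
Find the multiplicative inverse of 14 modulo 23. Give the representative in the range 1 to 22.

5

14·5 = 70 = 3·23 + 1, so 14⁻¹ ≡ 5 (mod 23).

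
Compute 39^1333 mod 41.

8

By repeated squaring mod 41: 39^1≡39, 39^2≡4, 39^4≡16, 39^8≡10, 39^16≡18, 39^32≡37, 39^64≡16, 39^128≡10, 39^256≡18, 39^512≡37, 39^1024≡16.
Since 1333 = 1 + 4 + 16 + 32 + 256 + 1024 in binary, 39^1333 ≡ 39·16·18·37·18·16 ≡ 8 (mod 41).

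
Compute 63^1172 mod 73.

Square-and-reduce mod 73: 63^1≡63, 63^2≡27, 63^4≡72, 63^8≡1, 63^16≡1, 63^32≡1, 63^64≡1, 63^128≡1, 63^256≡1, 63^512≡1, 63^1024≡1.
1172 = 4 + 16 + 128 + 1024, so 63^1172 ≡ 72·1·1·1 ≡ 72 (mod 73).

72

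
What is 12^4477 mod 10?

Powers of 2 mod 10 repeat with period 4: 2, 4, 8, 6.
4477 leaves remainder 1 on division by 4, so 12^4477 ends in 2.

2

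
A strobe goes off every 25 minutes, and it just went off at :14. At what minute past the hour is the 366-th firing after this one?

44

366·25 = 9150.
Dividing 9150 by 60 gives quotient 152 and remainder 30.
(14 + 30) mod 60 = 44.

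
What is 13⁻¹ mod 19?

3

13·3 = 39 = 2·19 + 1, so 13⁻¹ ≡ 3 (mod 19).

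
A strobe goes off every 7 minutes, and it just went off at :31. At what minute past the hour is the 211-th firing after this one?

8

211·7 = 1477.
1477 = 24·60 + 37, so 1477 mod 60 = 37.
(31 + 37) mod 60 = 8.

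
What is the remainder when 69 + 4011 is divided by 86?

38

4011 − 46·86 = 55, so 4011 ≡ 55 (mod 86).
(69 + 55) mod 86 = 38.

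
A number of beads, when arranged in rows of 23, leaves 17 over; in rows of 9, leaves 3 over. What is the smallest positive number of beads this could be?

201

x ≡ 3 (mod 9) gives x ∈ {3, 12, 21, 30, 39, 48, 57, 66, …}.
The first of these with x mod 23 = 17 is 201.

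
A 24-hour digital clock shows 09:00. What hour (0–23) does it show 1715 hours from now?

Dividing 1715 by 24 gives quotient 71 and remainder 11.
(9 + 11) mod 24 = 20.

20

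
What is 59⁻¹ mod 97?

74

59·74 = 4366 = 45·97 + 1, so 59⁻¹ ≡ 74 (mod 97).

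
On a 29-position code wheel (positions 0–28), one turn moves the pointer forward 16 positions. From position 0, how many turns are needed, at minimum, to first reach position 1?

29 = 1·16 + 13
16 = 1·13 + 3
13 = 4·3 + 1
3 = 3·1 + 0
Back-substituting gives 16·20 ≡ 1 (mod 29).

20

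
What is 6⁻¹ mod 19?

19 = 3·6 + 1
6 = 6·1 + 0
Back-substituting gives 6·16 ≡ 1 (mod 19).

16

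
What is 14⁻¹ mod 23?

5

23 = 1·14 + 9
14 = 1·9 + 5
9 = 1·5 + 4
5 = 1·4 + 1
4 = 4·1 + 0
Back-substituting gives 14·5 ≡ 1 (mod 23).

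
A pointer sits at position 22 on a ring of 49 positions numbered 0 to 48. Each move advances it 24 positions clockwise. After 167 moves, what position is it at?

12

167·24 = 4008.
4008 mod 49 = 39 (since 81·49 = 3969).
(22 + 39) mod 49 = 12.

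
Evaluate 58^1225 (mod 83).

Successive squares of 58 mod 83: 58^1≡58, 58^2≡44, 58^4≡27, 58^8≡65, 58^16≡75, 58^32≡64, 58^64≡29, 58^128≡11, 58^256≡38, 58^512≡33, 58^1024≡10.
Since 1225 = 1 + 8 + 64 + 128 + 1024 in binary, 58^1225 ≡ 58·65·29·11·10 ≡ 15 (mod 83).

15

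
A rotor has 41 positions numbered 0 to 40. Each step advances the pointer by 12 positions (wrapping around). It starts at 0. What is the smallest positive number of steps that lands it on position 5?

38

The inverse of 12 mod 41 is 24 (since 12·24 = 288 ≡ 1).
Multiplying both sides by 24: x ≡ 24·5 = 120 ≡ 38 (mod 41).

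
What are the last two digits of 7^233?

07

Successive squares of 7 mod 100: 7^1≡7, 7^2≡49, 7^4≡1, 7^8≡1, 7^16≡1, 7^32≡1, 7^64≡1, 7^128≡1.
233 = 1 + 8 + 32 + 64 + 128, so 7^233 ≡ 7·1·1·1·1 ≡ 7 (mod 100).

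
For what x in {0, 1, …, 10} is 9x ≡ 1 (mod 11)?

9⁻¹ ≡ 5 (mod 11) because 9·5 = 45 = 4·11 + 1.
Multiplying both sides by 5: x ≡ 5·1 = 5 ≡ 5 (mod 11).

5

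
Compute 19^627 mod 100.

Successive squares of 19 mod 100: 19^1≡19, 19^2≡61, 19^4≡21, 19^8≡41, 19^16≡81, 19^32≡61, 19^64≡21, 19^128≡41, 19^256≡81, 19^512≡61.
Since 627 = 1 + 2 + 16 + 32 + 64 + 512 in binary, 19^627 ≡ 19·61·81·61·21·61 ≡ 39 (mod 100).

39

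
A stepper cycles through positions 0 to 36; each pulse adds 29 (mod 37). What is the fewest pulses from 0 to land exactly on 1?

23

29·23 = 667 = 18·37 + 1, so 29⁻¹ ≡ 23 (mod 37).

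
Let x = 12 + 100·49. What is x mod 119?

33

100·49 = 4900.
Dividing 4900 by 119 gives quotient 41 and remainder 21.
(12 + 21) mod 119 = 33.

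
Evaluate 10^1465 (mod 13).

10

By repeated squaring mod 13: 10^1≡10, 10^2≡9, 10^4≡3, 10^8≡9, 10^16≡3, 10^32≡9, 10^64≡3, 10^128≡9, 10^256≡3, 10^512≡9, 10^1024≡3.
1465 = 1 + 8 + 16 + 32 + 128 + 256 + 1024, so 10^1465 ≡ 10·9·3·9·9·3·3 ≡ 10 (mod 13).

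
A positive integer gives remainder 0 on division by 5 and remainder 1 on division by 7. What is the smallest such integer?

Since 7·3 ≡ 1 (mod 5), take x = 1 + 7·((0−1)·3 mod 5) = 1 + 7·2 = 15.
Check: 15 mod 5 = 0, 15 mod 7 = 1.

15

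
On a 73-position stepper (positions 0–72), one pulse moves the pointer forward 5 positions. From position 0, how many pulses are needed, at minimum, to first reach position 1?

44

73 = 14·5 + 3
5 = 1·3 + 2
3 = 1·2 + 1
2 = 2·1 + 0
Back-substituting gives 5·44 ≡ 1 (mod 73).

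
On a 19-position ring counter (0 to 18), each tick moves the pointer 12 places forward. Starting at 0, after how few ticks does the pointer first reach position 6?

10

The inverse of 12 mod 19 is 8 (since 12·8 = 96 ≡ 1).
Multiplying both sides by 8: x ≡ 8·6 = 48 ≡ 10 (mod 19).
Check: 12·10 = 120 = 6·19 + 6.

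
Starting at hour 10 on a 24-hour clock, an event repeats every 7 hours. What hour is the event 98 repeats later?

0

98·7 = 686.
686 mod 24 = 14 (since 28·24 = 672).
(10 + 14) mod 24 = 0.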